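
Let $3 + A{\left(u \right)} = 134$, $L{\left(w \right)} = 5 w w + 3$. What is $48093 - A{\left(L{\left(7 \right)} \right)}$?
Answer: $47962$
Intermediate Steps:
$L{\left(w \right)} = 3 + 5 w^{2}$ ($L{\left(w \right)} = 5 w^{2} + 3 = 3 + 5 w^{2}$)
$A{\left(u \right)} = 131$ ($A{\left(u \right)} = -3 + 134 = 131$)
$48093 - A{\left(L{\left(7 \right)} \right)} = 48093 - 131 = 47962$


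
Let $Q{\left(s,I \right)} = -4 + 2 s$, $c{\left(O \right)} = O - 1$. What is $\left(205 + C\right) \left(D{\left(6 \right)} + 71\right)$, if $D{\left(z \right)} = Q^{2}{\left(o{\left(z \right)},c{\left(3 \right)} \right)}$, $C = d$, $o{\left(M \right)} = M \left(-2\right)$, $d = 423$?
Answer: $536940$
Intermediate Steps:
$o{\left(M \right)} = - 2 M$
$C = 423$
$c{\left(O \right)} = -1 + O$
$D{\left(z \right)} = \left(-4 - 4 z\right)^{2}$ ($D{\left(z \right)} = \left(-4 + 2 \left(- 2 z\right)\right)^{2} = \left(-4 - 4 z\right)^{2}$)
$\left(205 + C\right) \left(D{\left(6 \right)} + 71\right) = \left(205 + 423\right) \left(16 \left(1 + 6\right)^{2} + 71\right) = 628 \left(16 \cdot 7^{2} + 71\right) = 628 \left(16 \cdot 49 + 71\right) = 628 \left(784 + 71\right) = 628 \cdot 855 = 536940$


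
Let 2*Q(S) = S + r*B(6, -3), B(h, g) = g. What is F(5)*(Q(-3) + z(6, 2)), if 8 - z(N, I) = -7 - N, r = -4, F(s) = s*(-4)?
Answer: -510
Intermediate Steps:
F(s) = -4*s
z(N, I) = 15 + N (z(N, I) = 8 - (-7 - N) = 8 + (7 + N) = 15 + N)
Q(S) = 6 + S/2 (Q(S) = (S - 4*(-3))/2 = (S + 12)/2 = (12 + S)/2 = 6 + S/2)
F(5)*(Q(-3) + z(6, 2)) = (-4*5)*((6 + (½)*(-3)) + (15 + 6)) = -20*((6 - 3/2) + 21) = -20*(9/2 + 21) = -20*51/2 = -510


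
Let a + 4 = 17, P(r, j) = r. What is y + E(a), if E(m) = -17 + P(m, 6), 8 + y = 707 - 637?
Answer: 58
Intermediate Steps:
y = 62 (y = -8 + (707 - 637) = -8 + 70 = 62)
a = 13 (a = -4 + 17 = 13)
E(m) = -17 + m
y + E(a) = 62 + (-17 + 13) = 62 - 4 = 58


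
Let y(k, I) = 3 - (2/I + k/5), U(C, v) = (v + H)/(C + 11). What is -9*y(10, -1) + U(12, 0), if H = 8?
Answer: -613/23 ≈ -26.652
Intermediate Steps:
U(C, v) = (8 + v)/(11 + C) (U(C, v) = (v + 8)/(C + 11) = (8 + v)/(11 + C))
y(k, I) = 3 - 2/I - k/5 (y(k, I) = 3 - (2/I + k*(1/5)) = 3 - (2/I + k/5) = 3 + (-2/I - k/5) = 3 - 2/I - k/5)
-9*y(10, -1) + U(12, 0) = -9*(3 - 2/(-1) - 1/5*10) + (8 + 0)/(11 + 12) = -9*(3 - 2*(-1) - 2) + 8/23 = -9*(3 + 2 - 2) + (1/23)*8 = -9*3 + 8/23 = -27 + 8/23 = -613/23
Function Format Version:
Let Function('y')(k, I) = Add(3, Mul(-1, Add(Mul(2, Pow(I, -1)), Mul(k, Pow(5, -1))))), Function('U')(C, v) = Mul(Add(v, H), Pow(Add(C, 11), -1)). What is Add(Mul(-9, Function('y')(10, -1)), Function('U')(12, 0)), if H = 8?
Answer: Rational(-613, 23) ≈ -26.652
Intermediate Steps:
Function('U')(C, v) = Mul(Pow(Add(11, C), -1), Add(8, v)) (Function('U')(C, v) = Mul(Add(v, 8), Pow(Add(C, 11), -1)) = Mul(Add(8, v), Pow(Add(11, C), -1)) = Mul(Pow(Add(11, C), -1), Add(8, v)))
Function('y')(k, I) = Add(3, Mul(-2, Pow(I, -1)), Mul(Rational(-1, 5), k)) (Function('y')(k, I) = Add(3, Mul(-1, Add(Mul(2, Pow(I, -1)), Mul(k, Rational(1, 5))))) = Add(3, Mul(-1, Add(Mul(2, Pow(I, -1)), Mul(Rational(1, 5), k)))) = Add(3, Add(Mul(-2, Pow(I, -1)), Mul(Rational(-1, 5), k))) = Add(3, Mul(-2, Pow(I, -1)), Mul(Rational(-1, 5), k)))
Add(Mul(-9, Function('y')(10, -1)), Function('U')(12, 0)) = Add(Mul(-9, Add(3, Mul(-2, Pow(-1, -1)), Mul(Rational(-1, 5), 10))), Mul(Pow(Add(11, 12), -1), Add(8, 0))) = Add(Mul(-9, Add(3, Mul(-2, -1), -2)), Mul(Pow(23, -1), 8)) = Add(Mul(-9, Add(3, 2, -2)), Mul(Rational(1, 23), 8)) = Add(Mul(-9, 3), Rational(8, 23)) = Add(-27, Rational(8, 23)) = Rational(-613, 23)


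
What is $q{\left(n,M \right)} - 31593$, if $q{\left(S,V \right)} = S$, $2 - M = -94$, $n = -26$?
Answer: $-31619$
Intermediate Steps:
$M = 96$ ($M = 2 - -94 = 2 + 94 = 96$)
$q{\left(n,M \right)} - 31593 = -26 - 31593 = -31619$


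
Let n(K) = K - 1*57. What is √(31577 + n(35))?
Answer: √31555 ≈ 177.64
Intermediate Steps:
n(K) = -57 + K (n(K) = K - 57 = -57 + K)
√(31577 + n(35)) = √(31577 + (-57 + 35)) = √(31577 - 22) = √31555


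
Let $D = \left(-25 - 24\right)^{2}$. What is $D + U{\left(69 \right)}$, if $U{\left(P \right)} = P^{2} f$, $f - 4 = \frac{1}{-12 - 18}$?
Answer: $\frac{212863}{10} \approx 21286.0$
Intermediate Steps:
$f = \frac{119}{30}$ ($f = 4 + \frac{1}{-12 - 18} = 4 + \frac{1}{-30} = 4 - \frac{1}{30} = \frac{119}{30} \approx 3.9667$)
$U{\left(P \right)} = \frac{119 P^{2}}{30}$ ($U{\left(P \right)} = P^{2} \cdot \frac{119}{30} = \frac{119 P^{2}}{30}$)
$D = 2401$ ($D = \left(-49\right)^{2} = 2401$)
$D + U{\left(69 \right)} = 2401 + \frac{119 \cdot 69^{2}}{30} = 2401 + \frac{119}{30} \cdot 4761 = 2401 + \frac{188853}{10} = \frac{212863}{10}$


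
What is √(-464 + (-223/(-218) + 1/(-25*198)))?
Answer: 2*I*√37438682677/17985 ≈ 21.517*I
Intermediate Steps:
√(-464 + (-223/(-218) + 1/(-25*198))) = √(-464 + (-223*(-1/218) - 1/25*1/198)) = √(-464 + (223/218 - 1/4950)) = √(-464 + 275908/269775) = √(-124899692/269775) = 2*I*√37438682677/17985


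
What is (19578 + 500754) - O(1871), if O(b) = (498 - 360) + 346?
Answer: 519848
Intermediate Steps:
O(b) = 484 (O(b) = 138 + 346 = 484)
(19578 + 500754) - O(1871) = (19578 + 500754) - 1*484 = 520332 - 484 = 519848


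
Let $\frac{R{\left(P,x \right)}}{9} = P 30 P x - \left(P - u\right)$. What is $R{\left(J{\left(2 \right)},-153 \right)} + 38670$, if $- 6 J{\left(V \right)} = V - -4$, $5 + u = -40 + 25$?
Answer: $-2811$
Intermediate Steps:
$u = -20$ ($u = -5 + \left(-40 + 25\right) = -5 - 15 = -20$)
$J{\left(V \right)} = - \frac{2}{3} - \frac{V}{6}$ ($J{\left(V \right)} = - \frac{V - -4}{6} = - \frac{V + 4}{6} = - \frac{4 + V}{6} = - \frac{2}{3} - \frac{V}{6}$)
$R{\left(P,x \right)} = -180 - 9 P + 270 x P^{2}$ ($R{\left(P,x \right)} = 9 \left(P 30 P x - \left(20 + P\right)\right) = 9 \left(30 P P x - \left(20 + P\right)\right) = 9 \left(30 P^{2} x - \left(20 + P\right)\right) = 9 \left(30 x P^{2} - \left(20 + P\right)\right) = 9 \left(-20 - P + 30 x P^{2}\right) = -180 - 9 P + 270 x P^{2}$)
$R{\left(J{\left(2 \right)},-153 \right)} + 38670 = \left(-180 - 9 \left(- \frac{2}{3} - \frac{1}{3}\right) + 270 \left(-153\right) \left(- \frac{2}{3} - \frac{1}{3}\right)^{2}\right) + 38670 = \left(-180 - -9 + 270 \left(-153\right) \left(-1\right)^{2}\right) + 38670 = \left(-180 + 9 + 270 \left(-153\right) 1\right) + 38670 = \left(-180 + 9 - 41310\right) + 38670 = -41481 + 38670 = -2811$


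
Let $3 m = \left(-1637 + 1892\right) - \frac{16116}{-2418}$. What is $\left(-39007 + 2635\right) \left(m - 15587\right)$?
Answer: $\frac{227194448768}{403} \approx 5.6376 \cdot 10^{8}$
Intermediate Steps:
$m = \frac{105451}{1209}$ ($m = \frac{\left(-1637 + 1892\right) - \frac{16116}{-2418}}{3} = \frac{255 - - \frac{2686}{403}}{3} = \frac{255 + \frac{2686}{403}}{3} = \frac{1}{3} \cdot \frac{105451}{403} = \frac{105451}{1209} \approx 87.222$)
$\left(-39007 + 2635\right) \left(m - 15587\right) = \left(-39007 + 2635\right) \left(\frac{105451}{1209} - 15587\right) = \left(-36372\right) \left(- \frac{18739232}{1209}\right) = \frac{227194448768}{403}$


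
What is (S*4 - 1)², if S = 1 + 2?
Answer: 121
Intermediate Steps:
S = 3
(S*4 - 1)² = (3*4 - 1)² = (12 - 1)² = 11² = 121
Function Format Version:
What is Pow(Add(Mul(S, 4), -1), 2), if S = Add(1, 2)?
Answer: 121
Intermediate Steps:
S = 3
Pow(Add(Mul(S, 4), -1), 2) = Pow(Add(Mul(3, 4), -1), 2) = Pow(Add(12, -1), 2) = Pow(11, 2) = 121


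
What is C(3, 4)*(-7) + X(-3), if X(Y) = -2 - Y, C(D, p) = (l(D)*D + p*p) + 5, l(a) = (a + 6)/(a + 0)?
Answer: -209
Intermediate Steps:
l(a) = (6 + a)/a
C(D, p) = 11 + D + p² (C(D, p) = (((6 + D)/D)*D + p*p) + 5 = ((6 + D) + p²) + 5 = (6 + D + p²) + 5 = 11 + D + p²)
C(3, 4)*(-7) + X(-3) = (11 + 3 + 4²)*(-7) + (-2 - 1*(-3)) = (11 + 3 + 16)*(-7) + (-2 + 3) = 30*(-7) + 1 = -210 + 1 = -209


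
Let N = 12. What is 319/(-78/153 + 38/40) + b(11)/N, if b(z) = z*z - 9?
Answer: 988712/1347 ≈ 734.01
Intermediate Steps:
b(z) = -9 + z² (b(z) = z² - 9 = -9 + z²)
319/(-78/153 + 38/40) + b(11)/N = 319/(-78/153 + 38/40) + (-9 + 11²)/12 = 319/(-78*1/153 + 38*(1/40)) + (-9 + 121)*(1/12) = 319/(-26/51 + 19/20) + 112*(1/12) = 319/(449/1020) + 28/3 = 319*(1020/449) + 28/3 = 325380/449 + 28/3 = 988712/1347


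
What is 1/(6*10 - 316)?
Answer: -1/256 ≈ -0.0039063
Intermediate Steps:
1/(6*10 - 316) = 1/(60 - 316) = 1/(-256) = -1/256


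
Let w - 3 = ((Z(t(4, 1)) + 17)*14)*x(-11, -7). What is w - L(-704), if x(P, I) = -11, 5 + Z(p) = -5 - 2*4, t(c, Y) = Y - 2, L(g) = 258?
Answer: -101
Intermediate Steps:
t(c, Y) = -2 + Y
Z(p) = -18 (Z(p) = -5 + (-5 - 2*4) = -5 + (-5 - 8) = -5 - 13 = -18)
w = 157 (w = 3 + ((-18 + 17)*14)*(-11) = 3 - 1*14*(-11) = 3 - 14*(-11) = 3 + 154 = 157)
w - L(-704) = 157 - 1*258 = 157 - 258 = -101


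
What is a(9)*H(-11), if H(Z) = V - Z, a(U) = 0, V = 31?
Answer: 0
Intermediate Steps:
H(Z) = 31 - Z
a(9)*H(-11) = 0*(31 - 1*(-11)) = 0*(31 + 11) = 0*42 = 0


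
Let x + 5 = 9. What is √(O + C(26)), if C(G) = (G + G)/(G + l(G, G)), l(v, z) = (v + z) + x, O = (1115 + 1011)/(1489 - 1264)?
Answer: 2*√953414/615 ≈ 3.1754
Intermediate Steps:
x = 4 (x = -5 + 9 = 4)
O = 2126/225 ≈ 9.4489
l(v, z) = 4 + v + z (l(v, z) = (v + z) + 4 = 4 + v + z)
C(G) = 2*G/(4 + 3*G) (C(G) = (G + G)/(G + (4 + G + G)) = (2*G)/(G + (4 + 2*G)) = (2*G)/(4 + 3*G) = 2*G/(4 + 3*G))
√(O + C(26)) = √(2126/225 + 2*26/(4 + 3*26)) = √(2126/225 + 2*26/(4 + 78)) = √(2126/225 + 2*26/82) = √(2126/225 + 2*26*(1/82)) = √(2126/225 + 26/41) = √(93016/9225) = 2*√953414/615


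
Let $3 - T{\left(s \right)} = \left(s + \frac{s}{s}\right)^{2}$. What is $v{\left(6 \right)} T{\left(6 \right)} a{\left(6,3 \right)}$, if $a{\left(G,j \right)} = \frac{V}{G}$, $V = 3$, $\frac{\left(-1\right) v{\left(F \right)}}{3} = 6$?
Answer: $414$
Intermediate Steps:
$v{\left(F \right)} = -18$ ($v{\left(F \right)} = \left(-3\right) 6 = -18$)
$a{\left(G,j \right)} = \frac{3}{G}$
$T{\left(s \right)} = 3 - \left(1 + s\right)^{2}$ ($T{\left(s \right)} = 3 - \left(s + \frac{s}{s}\right)^{2} = 3 - \left(s + 1\right)^{2} = 3 - \left(1 + s\right)^{2}$)
$v{\left(6 \right)} T{\left(6 \right)} a{\left(6,3 \right)} = - 18 \left(3 - \left(1 + 6\right)^{2}\right) \frac{3}{6} = - 18 \left(3 - 7^{2}\right) 3 \cdot \frac{1}{6} = - 18 \left(3 - 49\right) \frac{1}{2} = \left(-18\right) \left(-46\right) \frac{1}{2} = 828 \cdot \frac{1}{2} = 414$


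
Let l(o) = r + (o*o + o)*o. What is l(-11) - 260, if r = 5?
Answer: -1465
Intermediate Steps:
l(o) = 5 + o*(o + o**2) (l(o) = 5 + (o*o + o)*o = 5 + (o**2 + o)*o = 5 + (o + o**2)*o = 5 + o*(o + o**2))
l(-11) - 260 = (5 + (-11)**2 + (-11)**3) - 260 = (5 + 121 - 1331) - 260 = -1205 - 260 = -1465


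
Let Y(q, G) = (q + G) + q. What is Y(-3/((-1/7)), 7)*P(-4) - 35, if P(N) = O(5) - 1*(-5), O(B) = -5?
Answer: -35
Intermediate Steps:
Y(q, G) = G + 2*q (Y(q, G) = (G + q) + q = G + 2*q)
P(N) = 0 (P(N) = -5 - 1*(-5) = -5 + 5 = 0)
Y(-3/((-1/7)), 7)*P(-4) - 35 = (7 + 2*(-3/((-1/7))))*0 - 35 = (7 + 2*(-3/((-1*⅐))))*0 - 35 = (7 + 2*(-3/(-⅐)))*0 - 35 = (7 + 2*(-3*(-7)))*0 - 35 = (7 + 2*21)*0 - 35 = (7 + 42)*0 - 35 = 49*0 - 35 = 0 - 35 = -35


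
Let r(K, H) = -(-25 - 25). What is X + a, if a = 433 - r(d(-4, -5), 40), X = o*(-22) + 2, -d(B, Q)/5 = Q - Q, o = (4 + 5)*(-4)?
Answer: 1177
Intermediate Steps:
o = -36 (o = 9*(-4) = -36)
d(B, Q) = 0 (d(B, Q) = -5*(Q - Q) = -5*0 = 0)
r(K, H) = 50 (r(K, H) = -1*(-50) = 50)
X = 794 (X = -36*(-22) + 2 = 792 + 2 = 794)
a = 383 (a = 433 - 1*50 = 433 - 50 = 383)
X + a = 794 + 383 = 1177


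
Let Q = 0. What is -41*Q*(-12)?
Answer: 0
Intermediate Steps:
-41*Q*(-12) = -0*(-12) = -41*0 = 0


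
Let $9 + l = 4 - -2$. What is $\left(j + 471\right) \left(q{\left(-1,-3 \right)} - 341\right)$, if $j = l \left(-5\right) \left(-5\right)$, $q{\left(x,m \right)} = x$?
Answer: $-135432$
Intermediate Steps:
$l = -3$ ($l = -9 + \left(4 - -2\right) = -9 + \left(4 + 2\right) = -9 + 6 = -3$)
$j = -75$ ($j = \left(-3\right) \left(-5\right) \left(-5\right) = 15 \left(-5\right) = -75$)
$\left(j + 471\right) \left(q{\left(-1,-3 \right)} - 341\right) = \left(-75 + 471\right) \left(-1 - 341\right) = 396 \left(-342\right) = -135432$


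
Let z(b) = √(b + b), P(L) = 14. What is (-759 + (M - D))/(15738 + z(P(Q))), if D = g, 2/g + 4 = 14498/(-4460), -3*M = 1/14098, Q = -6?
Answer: -71629272563351/1485785458314584 + 27308148137*√7/4457356374943752 ≈ -0.048194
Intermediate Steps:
M = -1/42294 (M = -⅓/14098 = -⅓*1/14098 = -1/42294 ≈ -2.3644e-5)
z(b) = √2*√b (z(b) = √(2*b) = √2*√b)
g = -4460/16169 (g = 2/(-4 + 14498/(-4460)) = 2/(-4 + 14498*(-1/4460)) = 2/(-4 - 7249/2230) = 2/(-16169/2230) = 2*(-2230/16169) = -4460/16169 ≈ -0.27584)
D = -4460/16169 ≈ -0.27584
(-759 + (M - D))/(15738 + z(P(Q))) = (-759 + (-1/42294 - 1*(-4460/16169)))/(15738 + √2*√14) = (-759 + (-1/42294 + 4460/16169))/(15738 + 2*√7) = (-759 + 9927109/35992194)/(15738 + 2*√7) = -27308148137/(35992194*(15738 + 2*√7))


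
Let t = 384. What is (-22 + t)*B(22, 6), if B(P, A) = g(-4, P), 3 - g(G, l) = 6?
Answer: -1086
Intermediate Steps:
g(G, l) = -3 (g(G, l) = 3 - 1*6 = 3 - 6 = -3)
B(P, A) = -3
(-22 + t)*B(22, 6) = (-22 + 384)*(-3) = 362*(-3) = -1086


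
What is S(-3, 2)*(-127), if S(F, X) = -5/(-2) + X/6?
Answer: -2159/6 ≈ -359.83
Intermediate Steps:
S(F, X) = 5/2 + X/6 (S(F, X) = -5*(-1/2) + X*(1/6) = 5/2 + X/6)
S(-3, 2)*(-127) = (5/2 + (1/6)*2)*(-127) = (5/2 + 1/3)*(-127) = (17/6)*(-127) = -2159/6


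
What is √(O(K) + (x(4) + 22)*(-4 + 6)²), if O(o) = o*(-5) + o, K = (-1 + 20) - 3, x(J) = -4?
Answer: 2*√2 ≈ 2.8284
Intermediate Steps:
K = 16 (K = 19 - 3 = 16)
O(o) = -4*o (O(o) = -5*o + o = -4*o)
√(O(K) + (x(4) + 22)*(-4 + 6)²) = √(-4*16 + (-4 + 22)*(-4 + 6)²) = √(-64 + 18*2²) = √(-64 + 18*4) = √(-64 + 72) = √8 = 2*√2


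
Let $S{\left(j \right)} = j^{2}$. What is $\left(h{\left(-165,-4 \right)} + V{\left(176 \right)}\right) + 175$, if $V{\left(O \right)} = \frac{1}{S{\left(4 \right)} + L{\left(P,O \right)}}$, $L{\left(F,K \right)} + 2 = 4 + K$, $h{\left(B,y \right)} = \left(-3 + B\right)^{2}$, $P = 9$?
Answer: $\frac{5509407}{194} \approx 28399.0$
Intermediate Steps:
$L{\left(F,K \right)} = 2 + K$ ($L{\left(F,K \right)} = -2 + \left(4 + K\right) = 2 + K$)
$V{\left(O \right)} = \frac{1}{18 + O}$ ($V{\left(O \right)} = \frac{1}{4^{2} + \left(2 + O\right)} = \frac{1}{16 + \left(2 + O\right)} = \frac{1}{18 + O}$)
$\left(h{\left(-165,-4 \right)} + V{\left(176 \right)}\right) + 175 = \left(\left(-3 - 165\right)^{2} + \frac{1}{18 + 176}\right) + 175 = \left(\left(-168\right)^{2} + \frac{1}{194}\right) + 175 = \left(28224 + \frac{1}{194}\right) + 175 = \frac{5475457}{194} + 175 = \frac{5509407}{194}$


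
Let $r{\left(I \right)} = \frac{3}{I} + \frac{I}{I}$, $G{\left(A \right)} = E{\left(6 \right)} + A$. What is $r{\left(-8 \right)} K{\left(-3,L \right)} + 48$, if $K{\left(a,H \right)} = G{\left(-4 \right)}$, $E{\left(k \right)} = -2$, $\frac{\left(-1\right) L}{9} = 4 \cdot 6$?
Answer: $\frac{177}{4} \approx 44.25$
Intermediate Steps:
$L = -216$ ($L = - 9 \cdot 4 \cdot 6 = \left(-9\right) 24 = -216$)
$G{\left(A \right)} = -2 + A$
$K{\left(a,H \right)} = -6$ ($K{\left(a,H \right)} = -2 - 4 = -6$)
$r{\left(I \right)} = 1 + \frac{3}{I}$ ($r{\left(I \right)} = \frac{3}{I} + 1 = 1 + \frac{3}{I}$)
$r{\left(-8 \right)} K{\left(-3,L \right)} + 48 = \frac{3 - 8}{-8} \left(-6\right) + 48 = \left(- \frac{1}{8}\right) \left(-5\right) \left(-6\right) + 48 = \frac{5}{8} \left(-6\right) + 48 = - \frac{15}{4} + 48 = \frac{177}{4}$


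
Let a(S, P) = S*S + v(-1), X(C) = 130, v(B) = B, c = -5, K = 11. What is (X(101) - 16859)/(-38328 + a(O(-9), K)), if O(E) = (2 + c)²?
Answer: 16729/38248 ≈ 0.43738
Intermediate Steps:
O(E) = 9 (O(E) = (2 - 5)² = (-3)² = 9)
a(S, P) = -1 + S² (a(S, P) = S*S - 1 = S² - 1 = -1 + S²)
(X(101) - 16859)/(-38328 + a(O(-9), K)) = (130 - 16859)/(-38328 + (-1 + 9²)) = -16729/(-38328 + (-1 + 81)) = -16729/(-38328 + 80) = -16729/(-38248) = -16729*(-1/38248) = 16729/38248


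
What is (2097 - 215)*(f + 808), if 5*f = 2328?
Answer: 11984576/5 ≈ 2.3969e+6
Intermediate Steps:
f = 2328/5 (f = (⅕)*2328 = 2328/5 ≈ 465.60)
(2097 - 215)*(f + 808) = (2097 - 215)*(2328/5 + 808) = 1882*(6368/5) = 11984576/5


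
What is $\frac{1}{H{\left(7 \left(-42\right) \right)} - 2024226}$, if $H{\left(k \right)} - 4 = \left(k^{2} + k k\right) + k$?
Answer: $- \frac{1}{1851644} \approx -5.4006 \cdot 10^{-7}$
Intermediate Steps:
$H{\left(k \right)} = 4 + k + 2 k^{2}$ ($H{\left(k \right)} = 4 + \left(\left(k^{2} + k k\right) + k\right) = 4 + \left(\left(k^{2} + k^{2}\right) + k\right) = 4 + \left(2 k^{2} + k\right) = 4 + \left(k + 2 k^{2}\right) = 4 + k + 2 k^{2}$)
$\frac{1}{H{\left(7 \left(-42\right) \right)} - 2024226} = \frac{1}{\left(4 + 7 \left(-42\right) + 2 \left(7 \left(-42\right)\right)^{2}\right) - 2024226} = \frac{1}{\left(4 - 294 + 2 \left(-294\right)^{2}\right) - 2024226} = \frac{1}{\left(4 - 294 + 2 \cdot 86436\right) - 2024226} = \frac{1}{\left(4 - 294 + 172872\right) - 2024226} = \frac{1}{172582 - 2024226} = \frac{1}{-1851644} = - \frac{1}{1851644}$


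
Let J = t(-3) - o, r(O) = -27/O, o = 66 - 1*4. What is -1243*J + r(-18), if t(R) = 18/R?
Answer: 169051/2 ≈ 84526.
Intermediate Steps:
o = 62 (o = 66 - 4 = 62)
J = -68 (J = 18/(-3) - 1*62 = 18*(-⅓) - 62 = -6 - 62 = -68)
-1243*J + r(-18) = -1243*(-68) - 27/(-18) = 84524 - 27*(-1/18) = 84524 + 3/2 = 169051/2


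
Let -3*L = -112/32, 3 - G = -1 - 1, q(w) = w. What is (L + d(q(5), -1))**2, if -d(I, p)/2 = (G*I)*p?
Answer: 94249/36 ≈ 2618.0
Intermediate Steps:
G = 5 (G = 3 - (-1 - 1) = 3 - 1*(-2) = 3 + 2 = 5)
d(I, p) = -10*I*p (d(I, p) = -2*5*I*p = -10*I*p)
L = 7/6 (L = -(-112)/(3*32) = -1/3*(-7/2) = 7/6 ≈ 1.1667)
(L + d(q(5), -1))**2 = (7/6 - 10*5*(-1))**2 = (7/6 + 50)**2 = (307/6)**2 = 94249/36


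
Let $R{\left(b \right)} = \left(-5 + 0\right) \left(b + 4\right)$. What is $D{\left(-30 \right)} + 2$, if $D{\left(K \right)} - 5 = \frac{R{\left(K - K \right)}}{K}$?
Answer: $\frac{23}{3} \approx 7.6667$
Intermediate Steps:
$R{\left(b \right)} = -20 - 5 b$ ($R{\left(b \right)} = - 5 \left(4 + b\right) = -20 - 5 b$)
$D{\left(K \right)} = 5 - \frac{20}{K}$ ($D{\left(K \right)} = 5 + \frac{-20 - 5 \left(K - K\right)}{K} = 5 + \frac{-20 - 0}{K} = 5 + \frac{-20 + 0}{K} = 5 - \frac{20}{K}$)
$D{\left(-30 \right)} + 2 = \left(5 - \frac{20}{-30}\right) + 2 = \left(5 - - \frac{2}{3}\right) + 2 = \left(5 + \frac{2}{3}\right) + 2 = \frac{17}{3} + 2 = \frac{23}{3}$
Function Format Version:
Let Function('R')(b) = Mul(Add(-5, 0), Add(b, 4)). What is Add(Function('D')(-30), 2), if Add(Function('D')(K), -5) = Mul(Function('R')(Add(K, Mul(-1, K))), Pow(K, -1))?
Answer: Rational(23, 3) ≈ 7.6667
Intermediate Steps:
Function('R')(b) = Add(-20, Mul(-5, b)) (Function('R')(b) = Mul(-5, Add(4, b)) = Add(-20, Mul(-5, b)))
Function('D')(K) = Add(5, Mul(-20, Pow(K, -1))) (Function('D')(K) = Add(5, Mul(Add(-20, Mul(-5, Add(K, Mul(-1, K)))), Pow(K, -1))) = Add(5, Mul(Add(-20, Mul(-5, 0)), Pow(K, -1))) = Add(5, Mul(Add(-20, 0), Pow(K, -1))) = Add(5, Mul(-20, Pow(K, -1))))
Add(Function('D')(-30), 2) = Add(Add(5, Mul(-20, Pow(-30, -1))), 2) = Add(Add(5, Mul(-20, Rational(-1, 30))), 2) = Add(Add(5, Rational(2, 3)), 2) = Add(Rational(17, 3), 2) = Rational(23, 3)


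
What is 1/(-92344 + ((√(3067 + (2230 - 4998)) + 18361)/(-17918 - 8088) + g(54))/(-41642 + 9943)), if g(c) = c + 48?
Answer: -31377399133645578837739/2897514645863664251445554935 - 412182097*√299/2897514645863664251445554935 ≈ -1.0829e-5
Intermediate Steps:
g(c) = 48 + c
1/(-92344 + ((√(3067 + (2230 - 4998)) + 18361)/(-17918 - 8088) + g(54))/(-41642 + 9943)) = 1/(-92344 + ((√(3067 + (2230 - 4998)) + 18361)/(-17918 - 8088) + (48 + 54))/(-41642 + 9943)) = 1/(-92344 + ((√(3067 - 2768) + 18361)/(-26006) + 102)/(-31699)) = 1/(-92344 + ((√299 + 18361)*(-1/26006) + 102)*(-1/31699)) = 1/(-92344 + ((18361 + √299)*(-1/26006) + 102)*(-1/31699)) = 1/(-92344 + ((-18361/26006 - √299/26006) + 102)*(-1/31699)) = 1/(-92344 + (2634251/26006 - √299/26006)*(-1/31699)) = 1/(-92344 + (-2634251/824364194 + √299/824364194)) = 1/(-76125089764987/824364194 + √299/824364194)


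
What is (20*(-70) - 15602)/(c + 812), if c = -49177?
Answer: 17002/48365 ≈ 0.35154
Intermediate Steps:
(20*(-70) - 15602)/(c + 812) = (20*(-70) - 15602)/(-49177 + 812) = (-1400 - 15602)/(-48365) = -17002*(-1/48365) = 17002/48365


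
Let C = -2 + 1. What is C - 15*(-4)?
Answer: 59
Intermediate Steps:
C = -1
C - 15*(-4) = -1 - 15*(-4) = -1 + 60 = 59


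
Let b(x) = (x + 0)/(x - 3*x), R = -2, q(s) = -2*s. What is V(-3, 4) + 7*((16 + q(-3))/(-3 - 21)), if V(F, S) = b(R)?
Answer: -83/12 ≈ -6.9167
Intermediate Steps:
b(x) = -½ (b(x) = x/((-2*x)) = x*(-1/(2*x)) = -½)
V(F, S) = -½
V(-3, 4) + 7*((16 + q(-3))/(-3 - 21)) = -½ + 7*((16 - 2*(-3))/(-3 - 21)) = -½ + 7*((16 + 6)/(-24)) = -½ + 7*(22*(-1/24)) = -½ + 7*(-11/12) = -½ - 77/12 = -83/12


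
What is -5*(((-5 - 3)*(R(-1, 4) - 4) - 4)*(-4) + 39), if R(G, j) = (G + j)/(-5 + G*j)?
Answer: 1255/3 ≈ 418.33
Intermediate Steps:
R(G, j) = (G + j)/(-5 + G*j)
-5*(((-5 - 3)*(R(-1, 4) - 4) - 4)*(-4) + 39) = -5*(((-5 - 3)*((-1 + 4)/(-5 - 1*4) - 4) - 4)*(-4) + 39) = -5*((-8*(3/(-5 - 4) - 4) - 4)*(-4) + 39) = -5*((-8*(3/(-9) - 4) - 4)*(-4) + 39) = -5*((-8*(-⅑*3 - 4) - 4)*(-4) + 39) = -5*((-8*(-⅓ - 4) - 4)*(-4) + 39) = -5*((-8*(-13/3) - 4)*(-4) + 39) = -5*((104/3 - 4)*(-4) + 39) = -5*((92/3)*(-4) + 39) = -5*(-368/3 + 39) = -5*(-251/3) = 1255/3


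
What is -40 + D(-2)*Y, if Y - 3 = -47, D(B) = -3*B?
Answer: -304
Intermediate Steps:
Y = -44 (Y = 3 - 47 = -44)
-40 + D(-2)*Y = -40 - 3*(-2)*(-44) = -40 + 6*(-44) = -40 - 264 = -304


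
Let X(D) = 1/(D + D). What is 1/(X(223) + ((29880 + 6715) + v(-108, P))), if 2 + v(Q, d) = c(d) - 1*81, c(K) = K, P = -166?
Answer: 446/16210317 ≈ 2.7513e-5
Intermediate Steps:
v(Q, d) = -83 + d (v(Q, d) = -2 + (d - 1*81) = -2 + (d - 81) = -2 + (-81 + d) = -83 + d)
X(D) = 1/(2*D)
1/(X(223) + ((29880 + 6715) + v(-108, P))) = 1/((½)/223 + ((29880 + 6715) + (-83 - 166))) = 1/((½)*(1/223) + (36595 - 249)) = 1/(1/446 + 36346) = 1/(16210317/446) = 446/16210317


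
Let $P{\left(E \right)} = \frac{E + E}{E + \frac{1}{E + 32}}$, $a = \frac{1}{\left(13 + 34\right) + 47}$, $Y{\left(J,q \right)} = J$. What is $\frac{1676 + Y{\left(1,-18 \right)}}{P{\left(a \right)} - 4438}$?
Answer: $- \frac{19864065}{52562092} \approx -0.37792$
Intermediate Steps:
$a = \frac{1}{94}$ ($a = \frac{1}{47 + 47} = \frac{1}{94} \approx 0.010638$)
$P{\left(E \right)} = \frac{2 E}{E + \frac{1}{32 + E}}$
$\frac{1676 + Y{\left(1,-18 \right)}}{P{\left(a \right)} - 4438} = \frac{1676 + 1}{2 \cdot \frac{1}{94} \frac{1}{1 + \left(\frac{1}{94}\right)^{2} + 32 \cdot \frac{1}{94}} \left(32 + \frac{1}{94}\right) - 4438} = \frac{1677}{2 \cdot \frac{1}{94} \frac{1}{1 + \frac{1}{8836} + \frac{16}{47}} \cdot \frac{3009}{94} - 4438} = \frac{1677}{2 \cdot \frac{1}{94} \frac{1}{\frac{11845}{8836}} \cdot \frac{3009}{94} - 4438} = \frac{1677}{2 \cdot \frac{1}{94} \cdot \frac{8836}{11845} \cdot \frac{3009}{94} - 4438} = \frac{1677}{\frac{6018}{11845} - 4438} = \frac{1677}{- \frac{52562092}{11845}} = 1677 \left(- \frac{11845}{52562092}\right) = - \frac{19864065}{52562092}$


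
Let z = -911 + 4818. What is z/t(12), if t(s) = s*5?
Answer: 3907/60 ≈ 65.117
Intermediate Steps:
t(s) = 5*s
z = 3907
z/t(12) = 3907/((5*12)) = 3907/60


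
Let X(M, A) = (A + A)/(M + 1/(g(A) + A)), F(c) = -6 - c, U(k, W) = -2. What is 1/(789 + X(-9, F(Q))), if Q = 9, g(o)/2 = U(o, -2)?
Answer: 86/68139 ≈ 0.0012621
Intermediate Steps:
g(o) = -4 (g(o) = 2*(-2) = -4)
X(M, A) = 2*A/(M + 1/(-4 + A)) (X(M, A) = (A + A)/(M + 1/(-4 + A)) = (2*A)/(M + 1/(-4 + A)) = 2*A/(M + 1/(-4 + A)))
1/(789 + X(-9, F(Q))) = 1/(789 + 2*(-6 - 1*9)*(-4 + (-6 - 1*9))/(1 - 4*(-9) + (-6 - 1*9)*(-9))) = 1/(789 + 2*(-6 - 9)*(-4 + (-6 - 9))/(1 + 36 + (-6 - 9)*(-9))) = 1/(789 + 2*(-15)*(-4 - 15)/(1 + 36 - 15*(-9))) = 1/(789 + 2*(-15)*(-19)/(1 + 36 + 135)) = 1/(789 + 2*(-15)*(-19)/172) = 1/(789 + 2*(-15)*(1/172)*(-19)) = 1/(789 + 285/86) = 1/(68139/86) = 86/68139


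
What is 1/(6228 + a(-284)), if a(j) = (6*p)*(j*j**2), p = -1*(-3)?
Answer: -1/412307244 ≈ -2.4254e-9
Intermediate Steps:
p = 3
a(j) = 18*j**3 (a(j) = (6*3)*(j*j**2) = 18*j**3)
1/(6228 + a(-284)) = 1/(6228 + 18*(-284)**3) = 1/(6228 + 18*(-22906304)) = 1/(6228 - 412313472) = 1/(-412307244) = -1/412307244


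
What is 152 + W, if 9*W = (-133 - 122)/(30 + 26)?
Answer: 25451/168 ≈ 151.49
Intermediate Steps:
W = -85/168 (W = ((-133 - 122)/(30 + 26))/9 = (-255/56)/9 = (-255*1/56)/9 = (⅑)*(-255/56) = -85/168 ≈ -0.50595)
152 + W = 152 - 85/168 = 25451/168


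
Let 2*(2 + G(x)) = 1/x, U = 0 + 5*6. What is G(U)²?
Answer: 14161/3600 ≈ 3.9336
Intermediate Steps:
U = 30 (U = 0 + 30 = 30)
G(x) = -2 + 1/(2*x)
G(U)² = (-2 + (½)/30)² = (-2 + (½)*(1/30))² = (-2 + 1/60)² = (-119/60)² = 14161/3600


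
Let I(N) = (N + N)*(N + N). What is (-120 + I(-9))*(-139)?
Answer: -28356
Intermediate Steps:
I(N) = 4*N² (I(N) = (2*N)*(2*N) = 4*N²)
(-120 + I(-9))*(-139) = (-120 + 4*(-9)²)*(-139) = (-120 + 4*81)*(-139) = (-120 + 324)*(-139) = 204*(-139) = -28356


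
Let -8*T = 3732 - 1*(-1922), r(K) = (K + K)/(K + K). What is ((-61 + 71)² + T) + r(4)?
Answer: -2423/4 ≈ -605.75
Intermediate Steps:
r(K) = 1 (r(K) = (2*K)/((2*K)) = (2*K)*(1/(2*K)) = 1)
T = -2827/4 (T = -(3732 - 1*(-1922))/8 = -(3732 + 1922)/8 = -⅛*5654 = -2827/4 ≈ -706.75)
((-61 + 71)² + T) + r(4) = ((-61 + 71)² - 2827/4) + 1 = (10² - 2827/4) + 1 = (100 - 2827/4) + 1 = -2427/4 + 1 = -2423/4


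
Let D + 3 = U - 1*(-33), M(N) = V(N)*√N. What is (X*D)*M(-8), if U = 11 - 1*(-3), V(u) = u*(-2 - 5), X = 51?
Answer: 251328*I*√2 ≈ 3.5543e+5*I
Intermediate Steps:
V(u) = -7*u (V(u) = u*(-7) = -7*u)
U = 14 (U = 11 + 3 = 14)
M(N) = -7*N^(3/2) (M(N) = (-7*N)*√N = -7*N^(3/2))
D = 44 (D = -3 + (14 - 1*(-33)) = -3 + (14 + 33) = -3 + 47 = 44)
(X*D)*M(-8) = (51*44)*(-(-112)*I*√2) = 2244*(-(-112)*I*√2) = 2244*(112*I*√2) = 251328*I*√2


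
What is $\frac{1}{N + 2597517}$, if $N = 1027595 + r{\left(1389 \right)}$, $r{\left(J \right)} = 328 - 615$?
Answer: $\frac{1}{3624825} \approx 2.7588 \cdot 10^{-7}$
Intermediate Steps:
$r{\left(J \right)} = -287$ ($r{\left(J \right)} = 328 - 615 = -287$)
$N = 1027308$ ($N = 1027595 - 287 = 1027308$)
$\frac{1}{N + 2597517} = \frac{1}{1027308 + 2597517} = \frac{1}{3624825}$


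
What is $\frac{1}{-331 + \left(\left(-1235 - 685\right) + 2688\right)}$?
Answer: $\frac{1}{437} \approx 0.0022883$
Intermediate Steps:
$\frac{1}{-331 + \left(\left(-1235 - 685\right) + 2688\right)} = \frac{1}{-331 + \left(-1920 + 2688\right)} = \frac{1}{-331 + 768} = \frac{1}{437}$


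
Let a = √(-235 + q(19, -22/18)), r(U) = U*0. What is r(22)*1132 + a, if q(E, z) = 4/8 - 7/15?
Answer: I*√211470/30 ≈ 15.329*I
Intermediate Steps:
q(E, z) = 1/30 (q(E, z) = 4*(⅛) - 7*1/15 = ½ - 7/15 = 1/30)
r(U) = 0
a = I*√211470/30 (a = √(-235 + 1/30) = √(-7049/30) = I*√211470/30 ≈ 15.329*I)
r(22)*1132 + a = 0*1132 + I*√211470/30 = 0 + I*√211470/30 = I*√211470/30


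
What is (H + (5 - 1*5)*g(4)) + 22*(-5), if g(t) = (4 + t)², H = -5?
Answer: -115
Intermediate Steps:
(H + (5 - 1*5)*g(4)) + 22*(-5) = (-5 + (5 - 1*5)*(4 + 4)²) + 22*(-5) = (-5 + (5 - 5)*8²) - 110 = (-5 + 0*64) - 110 = (-5 + 0) - 110 = -5 - 110 = -115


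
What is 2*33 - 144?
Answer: -78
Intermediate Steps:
2*33 - 144 = 66 - 144 = -78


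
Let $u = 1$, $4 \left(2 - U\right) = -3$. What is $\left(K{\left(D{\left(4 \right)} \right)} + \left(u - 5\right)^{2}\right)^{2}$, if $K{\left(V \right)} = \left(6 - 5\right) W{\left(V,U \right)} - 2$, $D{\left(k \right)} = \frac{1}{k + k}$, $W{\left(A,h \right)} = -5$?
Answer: $81$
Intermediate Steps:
$U = \frac{11}{4}$ ($U = 2 - - \frac{3}{4} = 2 + \frac{3}{4} = \frac{11}{4} \approx 2.75$)
$D{\left(k \right)} = \frac{1}{2 k}$
$K{\left(V \right)} = -7$ ($K{\left(V \right)} = \left(6 - 5\right) \left(-5\right) - 2 = 1 \left(-5\right) - 2 = -5 - 2 = -7$)
$\left(K{\left(D{\left(4 \right)} \right)} + \left(u - 5\right)^{2}\right)^{2} = \left(-7 + \left(1 - 5\right)^{2}\right)^{2} = \left(-7 + \left(-4\right)^{2}\right)^{2} = \left(-7 + 16\right)^{2} = 9^{2} = 81$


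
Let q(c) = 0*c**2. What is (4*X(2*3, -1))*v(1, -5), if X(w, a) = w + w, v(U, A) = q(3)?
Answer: 0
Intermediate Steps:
q(c) = 0
v(U, A) = 0
X(w, a) = 2*w
(4*X(2*3, -1))*v(1, -5) = (4*(2*(2*3)))*0 = (4*(2*6))*0 = (4*12)*0 = 48*0 = 0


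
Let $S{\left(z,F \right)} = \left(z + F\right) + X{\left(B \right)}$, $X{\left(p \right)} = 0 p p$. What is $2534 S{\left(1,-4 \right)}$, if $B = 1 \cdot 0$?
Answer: $-7602$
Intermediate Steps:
$B = 0$
$X{\left(p \right)} = 0$ ($X{\left(p \right)} = 0 p = 0$)
$S{\left(z,F \right)} = F + z$ ($S{\left(z,F \right)} = \left(z + F\right) + 0 = \left(F + z\right) + 0 = F + z$)
$2534 S{\left(1,-4 \right)} = 2534 \left(-4 + 1\right) = 2534 \left(-3\right) = -7602$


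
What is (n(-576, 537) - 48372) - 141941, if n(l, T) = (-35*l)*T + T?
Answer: 10636144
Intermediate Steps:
n(l, T) = T - 35*T*l (n(l, T) = -35*T*l + T = T - 35*T*l)
(n(-576, 537) - 48372) - 141941 = (537*(1 - 35*(-576)) - 48372) - 141941 = (537*(1 + 20160) - 48372) - 141941 = (537*20161 - 48372) - 141941 = (10826457 - 48372) - 141941 = 10778085 - 141941 = 10636144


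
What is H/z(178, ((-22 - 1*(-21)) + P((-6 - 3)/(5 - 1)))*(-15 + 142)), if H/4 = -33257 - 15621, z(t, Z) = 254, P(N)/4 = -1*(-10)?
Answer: -97756/127 ≈ -769.73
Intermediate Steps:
P(N) = 40 (P(N) = 4*(-1*(-10)) = 4*10 = 40)
H = -195512 (H = 4*(-33257 - 15621) = 4*(-48878) = -195512)
H/z(178, ((-22 - 1*(-21)) + P((-6 - 3)/(5 - 1)))*(-15 + 142)) = -195512/254 = -195512*1/254 = -97756/127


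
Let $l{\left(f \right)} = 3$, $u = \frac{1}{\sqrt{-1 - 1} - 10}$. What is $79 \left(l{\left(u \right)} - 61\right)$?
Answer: $-4582$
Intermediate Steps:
$u = \frac{1}{-10 + i \sqrt{2}}$ ($u = \frac{1}{\sqrt{-2} - 10} = \frac{1}{i \sqrt{2} - 10} = \frac{1}{-10 + i \sqrt{2}} \approx -0.098039 - 0.013865 i$)
$79 \left(l{\left(u \right)} - 61\right) = 79 \left(3 - 61\right) = 79 \left(-58\right) = -4582$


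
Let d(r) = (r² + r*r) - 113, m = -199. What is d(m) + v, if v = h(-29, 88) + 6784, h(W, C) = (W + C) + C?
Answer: 86020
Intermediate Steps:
h(W, C) = W + 2*C (h(W, C) = (C + W) + C = W + 2*C)
v = 6931 (v = (-29 + 2*88) + 6784 = (-29 + 176) + 6784 = 147 + 6784 = 6931)
d(r) = -113 + 2*r² (d(r) = (r² + r²) - 113 = 2*r² - 113 = -113 + 2*r²)
d(m) + v = (-113 + 2*(-199)²) + 6931 = (-113 + 2*39601) + 6931 = (-113 + 79202) + 6931 = 79089 + 6931 = 86020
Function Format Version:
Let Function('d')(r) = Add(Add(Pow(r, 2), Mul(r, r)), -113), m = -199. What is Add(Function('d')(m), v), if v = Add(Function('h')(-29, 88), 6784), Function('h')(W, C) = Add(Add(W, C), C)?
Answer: 86020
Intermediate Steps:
Function('h')(W, C) = Add(W, Mul(2, C)) (Function('h')(W, C) = Add(Add(C, W), C) = Add(W, Mul(2, C)))
v = 6931 (v = Add(Add(-29, Mul(2, 88)), 6784) = Add(Add(-29, 176), 6784) = Add(147, 6784) = 6931)
Function('d')(r) = Add(-113, Mul(2, Pow(r, 2))) (Function('d')(r) = Add(Add(Pow(r, 2), Pow(r, 2)), -113) = Add(Mul(2, Pow(r, 2)), -113) = Add(-113, Mul(2, Pow(r, 2))))
Add(Function('d')(m), v) = Add(Add(-113, Mul(2, Pow(-199, 2))), 6931) = Add(Add(-113, Mul(2, 39601)), 6931) = Add(Add(-113, 79202), 6931) = Add(79089, 6931) = 86020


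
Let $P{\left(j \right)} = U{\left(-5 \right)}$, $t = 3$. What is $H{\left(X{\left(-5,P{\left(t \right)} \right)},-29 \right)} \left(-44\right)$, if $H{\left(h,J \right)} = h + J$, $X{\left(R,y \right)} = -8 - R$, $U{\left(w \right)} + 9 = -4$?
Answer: $1408$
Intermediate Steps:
$U{\left(w \right)} = -13$ ($U{\left(w \right)} = -9 - 4 = -13$)
$P{\left(j \right)} = -13$
$H{\left(h,J \right)} = J + h$
$H{\left(X{\left(-5,P{\left(t \right)} \right)},-29 \right)} \left(-44\right) = \left(-29 - 3\right) \left(-44\right) = \left(-32\right) \left(-44\right) = 1408$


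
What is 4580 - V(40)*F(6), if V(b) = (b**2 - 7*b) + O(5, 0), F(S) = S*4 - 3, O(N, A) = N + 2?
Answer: -23287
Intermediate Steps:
O(N, A) = 2 + N
F(S) = -3 + 4*S (F(S) = 4*S - 3 = -3 + 4*S)
V(b) = 7 + b**2 - 7*b (V(b) = (b**2 - 7*b) + (2 + 5) = (b**2 - 7*b) + 7 = 7 + b**2 - 7*b)
4580 - V(40)*F(6) = 4580 - (7 + 40**2 - 7*40)*(-3 + 4*6) = 4580 - (7 + 1600 - 280)*(-3 + 24) = 4580 - 1327*21 = 4580 - 1*27867 = 4580 - 27867 = -23287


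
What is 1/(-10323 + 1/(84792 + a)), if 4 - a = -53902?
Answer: -138698/1431779453 ≈ -9.6871e-5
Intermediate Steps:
a = 53906 (a = 4 - 1*(-53902) = 4 + 53902 = 53906)
1/(-10323 + 1/(84792 + a)) = 1/(-10323 + 1/(84792 + 53906)) = 1/(-10323 + 1/138698) = 1/(-1431779453/138698) = -138698/1431779453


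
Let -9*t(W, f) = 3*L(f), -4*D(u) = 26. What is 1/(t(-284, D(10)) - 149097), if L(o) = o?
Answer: -6/894569 ≈ -6.7071e-6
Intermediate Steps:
D(u) = -13/2 (D(u) = -1/4*26 = -13/2)
t(W, f) = -f/3
1/(t(-284, D(10)) - 149097) = 1/(-1/3*(-13/2) - 149097) = 1/(13/6 - 149097) = 1/(-894569/6) = -6/894569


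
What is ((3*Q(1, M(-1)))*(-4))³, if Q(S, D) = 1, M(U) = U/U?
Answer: -1728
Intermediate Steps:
M(U) = 1
((3*Q(1, M(-1)))*(-4))³ = ((3*1)*(-4))³ = (3*(-4))³ = (-12)³ = -1728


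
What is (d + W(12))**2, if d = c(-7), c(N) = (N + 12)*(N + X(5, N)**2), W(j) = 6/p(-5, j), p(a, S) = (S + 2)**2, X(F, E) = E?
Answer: 423659889/9604 ≈ 44113.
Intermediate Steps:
p(a, S) = (2 + S)**2
W(j) = 6/(2 + j)**2 (W(j) = 6/((2 + j)**2) = 6/(2 + j)**2)
c(N) = (12 + N)*(N + N**2) (c(N) = (N + 12)*(N + N**2) = (12 + N)*(N + N**2))
d = 210 (d = -7*(12 + (-7)**2 + 13*(-7)) = -7*(12 + 49 - 91) = -7*(-30) = 210)
(d + W(12))**2 = (210 + 6/(2 + 12)**2)**2 = (210 + 6/14**2)**2 = (210 + 6*(1/196))**2 = (210 + 3/98)**2 = (20583/98)**2 = 423659889/9604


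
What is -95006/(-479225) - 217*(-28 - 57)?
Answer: 8839400131/479225 ≈ 18445.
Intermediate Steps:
-95006/(-479225) - 217*(-28 - 57) = -95006*(-1/479225) - 217*(-85) = 95006/479225 + 18445 = 8839400131/479225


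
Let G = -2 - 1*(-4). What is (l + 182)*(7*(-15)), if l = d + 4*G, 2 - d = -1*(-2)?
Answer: -19950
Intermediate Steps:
G = 2 (G = -2 + 4 = 2)
d = 0 (d = 2 - (-1)*(-2) = 2 - 1*2 = 2 - 2 = 0)
l = 8 (l = 0 + 4*2 = 0 + 8 = 8)
(l + 182)*(7*(-15)) = (8 + 182)*(7*(-15)) = 190*(-105) = -19950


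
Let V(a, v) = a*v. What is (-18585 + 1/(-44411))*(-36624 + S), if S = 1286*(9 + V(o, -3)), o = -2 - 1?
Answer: 11122799803536/44411 ≈ 2.5045e+8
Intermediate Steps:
o = -3
S = 23148 (S = 1286*(9 - 3*(-3)) = 1286*(9 + 9) = 1286*18 = 23148)
(-18585 + 1/(-44411))*(-36624 + S) = (-18585 + 1/(-44411))*(-36624 + 23148) = (-18585 - 1/44411)*(-13476) = -825378436/44411*(-13476) = 11122799803536/44411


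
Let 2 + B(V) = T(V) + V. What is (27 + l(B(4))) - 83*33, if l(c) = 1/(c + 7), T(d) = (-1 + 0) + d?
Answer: -32543/12 ≈ -2711.9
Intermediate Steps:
T(d) = -1 + d
B(V) = -3 + 2*V (B(V) = -2 + ((-1 + V) + V) = -2 + (-1 + 2*V) = -3 + 2*V)
l(c) = 1/(7 + c)
(27 + l(B(4))) - 83*33 = (27 + 1/(7 + (-3 + 2*4))) - 83*33 = (27 + 1/(7 + (-3 + 8))) - 2739 = (27 + 1/(7 + 5)) - 2739 = (27 + 1/12) - 2739 = 325/12 - 2739 = -32543/12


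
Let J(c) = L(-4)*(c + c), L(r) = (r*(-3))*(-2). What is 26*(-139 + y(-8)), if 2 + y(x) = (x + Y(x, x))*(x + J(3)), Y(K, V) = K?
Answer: 59566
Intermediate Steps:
L(r) = 6*r (L(r) = -3*r*(-2) = 6*r)
J(c) = -48*c (J(c) = (6*(-4))*(c + c) = -48*c)
y(x) = -2 + 2*x*(-144 + x) (y(x) = -2 + (x + x)*(x - 48*3) = -2 + (2*x)*(x - 144) = -2 + (2*x)*(-144 + x) = -2 + 2*x*(-144 + x))
26*(-139 + y(-8)) = 26*(-139 + (-2 - 288*(-8) + 2*(-8)²)) = 26*(-139 + (-2 + 2304 + 2*64)) = 26*(-139 + (-2 + 2304 + 128)) = 26*(-139 + 2430) = 26*2291 = 59566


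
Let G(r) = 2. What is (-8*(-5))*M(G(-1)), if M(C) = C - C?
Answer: 0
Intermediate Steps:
M(C) = 0
(-8*(-5))*M(G(-1)) = -8*(-5)*0 = 40*0 = 0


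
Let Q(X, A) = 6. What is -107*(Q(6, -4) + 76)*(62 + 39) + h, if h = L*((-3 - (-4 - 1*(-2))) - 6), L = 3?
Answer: -886195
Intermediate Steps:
h = -21 (h = 3*((-3 - (-4 - 1*(-2))) - 6) = 3*((-3 - (-4 + 2)) - 6) = 3*((-3 - 1*(-2)) - 6) = 3*((-3 + 2) - 6) = 3*(-1 - 6) = 3*(-7) = -21)
-107*(Q(6, -4) + 76)*(62 + 39) + h = -107*(6 + 76)*(62 + 39) - 21 = -8774*101 - 21 = -107*8282 - 21 = -886174 - 21 = -886195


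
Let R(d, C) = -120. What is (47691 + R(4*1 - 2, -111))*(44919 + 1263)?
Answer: 2196923922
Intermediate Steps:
(47691 + R(4*1 - 2, -111))*(44919 + 1263) = (47691 - 120)*(44919 + 1263) = 47571*46182 = 2196923922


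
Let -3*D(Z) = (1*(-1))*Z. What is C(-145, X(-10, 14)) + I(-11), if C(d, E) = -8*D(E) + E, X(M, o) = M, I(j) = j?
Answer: 17/3 ≈ 5.6667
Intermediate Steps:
D(Z) = Z/3 (D(Z) = -1*(-1)*Z/3 = -(-1)*Z/3 = Z/3)
C(d, E) = -5*E/3 (C(d, E) = -8*E/3 + E = -5*E/3)
C(-145, X(-10, 14)) + I(-11) = -5/3*(-10) - 11 = 50/3 - 11 = 17/3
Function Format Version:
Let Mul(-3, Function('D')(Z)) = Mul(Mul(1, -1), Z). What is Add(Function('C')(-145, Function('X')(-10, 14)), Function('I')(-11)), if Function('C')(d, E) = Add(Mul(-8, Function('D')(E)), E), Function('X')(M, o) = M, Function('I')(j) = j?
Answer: Rational(17, 3) ≈ 5.6667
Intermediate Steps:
Function('D')(Z) = Mul(Rational(1, 3), Z) (Function('D')(Z) = Mul(Rational(-1, 3), Mul(Mul(1, -1), Z)) = Mul(Rational(-1, 3), Mul(-1, Z)) = Mul(Rational(1, 3), Z))
Function('C')(d, E) = Mul(Rational(-5, 3), E) (Function('C')(d, E) = Add(Mul(-8, Mul(Rational(1, 3), E)), E) = Add(Mul(Rational(-8, 3), E), E) = Mul(Rational(-5, 3), E))
Add(Function('C')(-145, Function('X')(-10, 14)), Function('I')(-11)) = Add(Mul(Rational(-5, 3), -10), -11) = Add(Rational(50, 3), -11) = Rational(17, 3)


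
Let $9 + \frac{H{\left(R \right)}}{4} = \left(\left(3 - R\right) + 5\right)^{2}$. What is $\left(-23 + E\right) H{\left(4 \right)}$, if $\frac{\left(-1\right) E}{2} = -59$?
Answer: $2660$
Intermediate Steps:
$E = 118$ ($E = \left(-2\right) \left(-59\right) = 118$)
$H{\left(R \right)} = -36 + 4 \left(8 - R\right)^{2}$ ($H{\left(R \right)} = -36 + 4 \left(\left(3 - R\right) + 5\right)^{2} = -36 + 4 \left(8 - R\right)^{2}$)
$\left(-23 + E\right) H{\left(4 \right)} = \left(-23 + 118\right) \left(-36 + 4 \left(-8 + 4\right)^{2}\right) = 95 \left(-36 + 4 \left(-4\right)^{2}\right) = 95 \left(-36 + 4 \cdot 16\right) = 95 \left(-36 + 64\right) = 95 \cdot 28 = 2660$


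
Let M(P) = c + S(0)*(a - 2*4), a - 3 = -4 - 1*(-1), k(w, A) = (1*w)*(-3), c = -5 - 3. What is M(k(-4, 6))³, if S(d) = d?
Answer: -512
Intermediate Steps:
c = -8
k(w, A) = -3*w (k(w, A) = w*(-3) = -3*w)
a = 0 (a = 3 + (-4 - 1*(-1)) = 3 + (-4 + 1) = 3 - 3 = 0)
M(P) = -8 (M(P) = -8 + 0*(0 - 2*4) = -8 + 0*(0 - 8) = -8 + 0*(-8) = -8 + 0 = -8)
M(k(-4, 6))³ = (-8)³ = -512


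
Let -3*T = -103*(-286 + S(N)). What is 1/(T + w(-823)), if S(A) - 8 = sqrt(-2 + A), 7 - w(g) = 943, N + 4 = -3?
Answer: -94326/988694845 - 927*I/988694845 ≈ -9.5405e-5 - 9.376e-7*I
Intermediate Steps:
N = -7 (N = -4 - 3 = -7)
w(g) = -936 (w(g) = 7 - 1*943 = 7 - 943 = -936)
S(A) = 8 + sqrt(-2 + A)
T = -28634/3 + 103*I (T = -(-103)*(-286 + (8 + sqrt(-2 - 7)))/3 = -(-103)*(-286 + (8 + sqrt(-9)))/3 = -(-103)*(-286 + (8 + 3*I))/3 = -(-103)*(-278 + 3*I)/3 = -(28634 - 309*I)/3 = -28634/3 + 103*I ≈ -9544.7 + 103.0*I)
1/(T + w(-823)) = 1/((-28634/3 + 103*I) - 936) = 1/(-31442/3 + 103*I) = 9*(-31442/3 - 103*I)/988694845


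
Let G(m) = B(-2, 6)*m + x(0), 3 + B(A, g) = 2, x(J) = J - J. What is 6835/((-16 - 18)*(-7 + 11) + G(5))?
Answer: -6835/141 ≈ -48.475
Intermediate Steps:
x(J) = 0
B(A, g) = -1 (B(A, g) = -3 + 2 = -1)
G(m) = -m (G(m) = -m + 0 = -m)
6835/((-16 - 18)*(-7 + 11) + G(5)) = 6835/((-16 - 18)*(-7 + 11) - 1*5) = 6835/(-34*4 - 5) = 6835/(-136 - 5) = 6835/(-141) = 6835*(-1/141) = -6835/141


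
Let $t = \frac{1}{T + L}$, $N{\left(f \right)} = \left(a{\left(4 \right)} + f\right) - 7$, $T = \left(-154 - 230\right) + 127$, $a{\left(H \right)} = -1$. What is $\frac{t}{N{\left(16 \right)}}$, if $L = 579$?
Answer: $\frac{1}{2576} \approx 0.0003882$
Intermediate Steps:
$T = -257$ ($T = -384 + 127 = -257$)
$N{\left(f \right)} = -8 + f$ ($N{\left(f \right)} = \left(-1 + f\right) - 7 = -8 + f$)
$t = \frac{1}{322}$ ($t = \frac{1}{-257 + 579} = \frac{1}{322} \approx 0.0031056$)
$\frac{t}{N{\left(16 \right)}} = \frac{1}{322 \left(-8 + 16\right)} = \frac{1}{322 \cdot 8} = \frac{1}{322} \cdot \frac{1}{8} = \frac{1}{2576}$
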